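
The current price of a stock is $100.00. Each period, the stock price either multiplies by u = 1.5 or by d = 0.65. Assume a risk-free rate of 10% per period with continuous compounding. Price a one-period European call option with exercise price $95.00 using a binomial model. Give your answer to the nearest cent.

$26.65

Risk-neutral probability p = (e^0.1 − 0.65)/(1.5 − 0.65) = 0.4552/0.8500 = 0.5355
Terminal stock prices: S_u = 150, S_d = 65
Terminal payoffs (S − K): max(55, 0) = 55, max(-30, 0) = 0
Node 0 (S = 100): V_0 = e^(−0.1)·[0.5355·55.0000 + 0.4645·0.0000] = 26.6495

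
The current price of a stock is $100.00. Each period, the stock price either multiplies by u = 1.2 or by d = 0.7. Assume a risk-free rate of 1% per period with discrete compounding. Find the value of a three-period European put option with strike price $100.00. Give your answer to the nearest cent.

Risk-neutral probability p = (1 + 0.01 − 0.7)/(1.2 − 0.7) = 0.3100/0.5000 = 0.6200
Terminal stock prices: S_uuu = 172.8, S_uud = 100.8, S_udd = 58.8, S_ddd = 34.3
Terminal payoffs (K − S): max(-72.8, 0) = 0, max(-0.8, 0) = 0, max(41.2, 0) = 41.2, max(65.7, 0) = 65.7
Node uu (S = 144): V_uu = 1/1.01·[0.6200·0.0000 + 0.3800·0.0000] = 0.0000
Node ud (S = 84): V_ud = 1/1.01·[0.6200·0.0000 + 0.3800·41.2000] = 15.5010
Node dd (S = 49): V_dd = 1/1.01·[0.6200·41.2000 + 0.3800·65.7000] = 50.0099
Node u (S = 120): V_u = 1/1.01·[0.6200·0.0000 + 0.3800·15.5010] = 5.8321
Node d (S = 70): V_d = 1/1.01·[0.6200·15.5010 + 0.3800·50.0099] = 28.3311
Node 0 (S = 100): V_0 = 1/1.01·[0.6200·5.8321 + 0.3800·28.3311] = 14.2393

$14.24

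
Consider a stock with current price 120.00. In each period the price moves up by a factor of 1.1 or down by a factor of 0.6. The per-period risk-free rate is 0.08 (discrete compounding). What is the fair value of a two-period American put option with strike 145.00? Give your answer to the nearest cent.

25.00

Risk-neutral probability p = (1 + 0.08 − 0.6)/(1.1 − 0.6) = 0.4800/0.5000 = 0.9600
Terminal stock prices: S_uu = 145.2, S_ud = 79.2, S_dd = 43.2
Terminal payoffs (K − S): max(-0.2, 0) = 0, max(65.8, 0) = 65.8, max(101.8, 0) = 101.8
Node u (S = 132): continuation = 1/1.08·[0.9600·0.0000 + 0.0400·65.8000] = 2.4370; exercise value = 13.0000 > continuation, so V_u = 13.0000 (exercise)
Node d (S = 72): continuation = 1/1.08·[0.9600·65.8000 + 0.0400·101.8000] = 62.2593; exercise value = 73.0000 > continuation, so V_d = 73.0000 (exercise)
Node 0 (S = 120): continuation = 1/1.08·[0.9600·13.0000 + 0.0400·73.0000] = 14.2593; exercise value = 25.0000 > continuation, so V_0 = 25.0000 (exercise)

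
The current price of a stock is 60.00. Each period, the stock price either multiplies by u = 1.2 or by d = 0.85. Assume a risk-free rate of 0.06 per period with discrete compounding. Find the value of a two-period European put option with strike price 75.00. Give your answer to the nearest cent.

10.40

Risk-neutral probability p = (1 + 0.06 − 0.85)/(1.2 − 0.85) = 0.2100/0.3500 = 0.6000
Terminal stock prices: S_uu = 86.4, S_ud = 61.2, S_dd = 43.35
Terminal payoffs (K − S): max(-11.4, 0) = 0, max(13.8, 0) = 13.8, max(31.65, 0) = 31.65
Node u (S = 72): V_u = 1/1.06·[0.6000·0.0000 + 0.4000·13.8000] = 5.2075
Node d (S = 51): V_d = 1/1.06·[0.6000·13.8000 + 0.4000·31.6500] = 19.7547
Node 0 (S = 60): V_0 = 1/1.06·[0.6000·5.2075 + 0.4000·19.7547] = 10.4023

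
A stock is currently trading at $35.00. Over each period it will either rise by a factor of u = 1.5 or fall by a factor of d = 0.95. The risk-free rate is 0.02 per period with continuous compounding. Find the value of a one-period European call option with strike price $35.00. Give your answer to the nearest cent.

$2.19

Risk-neutral probability p = (e^0.02 − 0.95)/(1.5 − 0.95) = 0.0702/0.5500 = 0.1276
Terminal stock prices: S_u = 52.5, S_d = 33.25
Terminal payoffs (S − K): max(17.5, 0) = 17.5, max(-1.75, 0) = 0
Node 0 (S = 35): V_0 = e^(−0.02)·[0.1276·17.5000 + 0.8724·0.0000] = 2.1894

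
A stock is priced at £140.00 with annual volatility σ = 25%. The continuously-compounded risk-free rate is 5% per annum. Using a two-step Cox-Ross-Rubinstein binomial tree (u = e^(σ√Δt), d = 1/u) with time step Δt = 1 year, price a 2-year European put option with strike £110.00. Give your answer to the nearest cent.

CRR parameters: u = e^(σ√Δt) = e^(0.25·√1) = 1.2840, d = 1/u = 0.7788
Per-period rate: rΔt = 0.05·1 = 0.05, so R = e^0.05 = 1.0513
Risk-neutral probability p = (e^0.05 − 0.7788)/(1.2840 − 0.7788) = 0.2725/0.5052 = 0.5393
Terminal stock prices: S_uu = 230.8, S_ud = 140, S_dd = 84.91
Terminal payoffs (K − S): max(-120.8, 0) = 0, max(-30, 0) = 0, max(25.09, 0) = 25.09
Node u (S = 179.8): V_u = e^(−0.05)·[0.5393·0.0000 + 0.4607·0.0000] = 0.0000
Node d (S = 109): V_d = e^(−0.05)·[0.5393·0.0000 + 0.4607·25.0857] = 10.9932
Node 0 (S = 140): V_0 = e^(−0.05)·[0.5393·0.0000 + 0.4607·10.9932] = 4.8175

£4.82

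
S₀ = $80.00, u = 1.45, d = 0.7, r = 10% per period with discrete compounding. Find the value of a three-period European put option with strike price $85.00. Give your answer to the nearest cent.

Risk-neutral probability p = (1 + 0.1 − 0.7)/(1.45 − 0.7) = 0.4000/0.7500 = 0.5333
Terminal stock prices: S_uuu = 243.9, S_uud = 117.7, S_udd = 56.84, S_ddd = 27.44
Terminal payoffs (K − S): max(-158.9, 0) = 0, max(-32.74, 0) = 0, max(28.16, 0) = 28.16, max(57.56, 0) = 57.56
Node uu (S = 168.2): V_uu = 1/1.1·[0.5333·0.0000 + 0.4667·0.0000] = 0.0000
Node ud (S = 81.2): V_ud = 1/1.1·[0.5333·0.0000 + 0.4667·28.1600] = 11.9467
Node dd (S = 39.2): V_dd = 1/1.1·[0.5333·28.1600 + 0.4667·57.5600] = 38.0727
Node u (S = 116): V_u = 1/1.1·[0.5333·0.0000 + 0.4667·11.9467] = 5.0683
Node d (S = 56): V_d = 1/1.1·[0.5333·11.9467 + 0.4667·38.0727] = 21.9444
Node 0 (S = 80): V_0 = 1/1.1·[0.5333·5.0683 + 0.4667·21.9444] = 11.7671

$11.77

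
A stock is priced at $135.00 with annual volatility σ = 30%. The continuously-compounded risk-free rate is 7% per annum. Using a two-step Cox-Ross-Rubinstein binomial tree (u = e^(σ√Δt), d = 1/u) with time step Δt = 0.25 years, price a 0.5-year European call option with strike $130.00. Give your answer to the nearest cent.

$16.11

CRR parameters: u = e^(σ√Δt) = e^(0.3·√0.25) = 1.1618, d = 1/u = 0.8607
Per-period rate: rΔt = 0.07·0.25 = 0.0175, so R = e^0.0175 = 1.0177
Risk-neutral probability p = (e^0.0175 − 0.8607)/(1.1618 − 0.8607) = 0.1569/0.3011 = 0.5212
Terminal stock prices: S_uu = 182.2, S_ud = 135, S_dd = 100
Terminal payoffs (S − K): max(52.23, 0) = 52.23, max(5, 0) = 5, max(-29.99, 0) = 0
Node u (S = 156.8): V_u = e^(−0.0175)·[0.5212·52.2309 + 0.4788·5.0000] = 29.1028
Node d (S = 116.2): V_d = e^(−0.0175)·[0.5212·5.0000 + 0.4788·0.0000] = 2.5608
Node 0 (S = 135): V_0 = e^(−0.0175)·[0.5212·29.1028 + 0.4788·2.5608] = 16.1100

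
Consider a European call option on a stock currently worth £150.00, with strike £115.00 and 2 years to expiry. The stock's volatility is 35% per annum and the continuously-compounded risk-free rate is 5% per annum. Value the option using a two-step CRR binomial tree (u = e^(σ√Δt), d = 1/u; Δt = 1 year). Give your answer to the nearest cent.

£55.66

CRR parameters: u = e^(σ√Δt) = e^(0.35·√1) = 1.4191, d = 1/u = 0.7047
Per-period rate: rΔt = 0.05·1 = 0.05, so R = e^0.05 = 1.0513
Risk-neutral probability p = (e^0.05 − 0.7047)/(1.4191 − 0.7047) = 0.3466/0.7144 = 0.4852
Terminal stock prices: S_uu = 302.1, S_ud = 150, S_dd = 74.49
Terminal payoffs (S − K): max(187.1, 0) = 187.1, max(35, 0) = 35, max(-40.51, 0) = 0
Node u (S = 212.9): V_u = e^(−0.05)·[0.4852·187.0629 + 0.5148·35.0000] = 103.4687
Node d (S = 105.7): V_d = e^(−0.05)·[0.4852·35.0000 + 0.5148·0.0000] = 16.1522
Node 0 (S = 150): V_0 = e^(−0.05)·[0.4852·103.4687 + 0.5148·16.1522] = 55.6603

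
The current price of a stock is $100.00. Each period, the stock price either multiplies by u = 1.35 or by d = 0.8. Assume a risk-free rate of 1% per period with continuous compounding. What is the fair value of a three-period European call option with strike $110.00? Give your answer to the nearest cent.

Risk-neutral probability p = (e^0.01 − 0.8)/(1.35 − 0.8) = 0.2101/0.5500 = 0.3819
Terminal stock prices: S_uuu = 246, S_uud = 145.8, S_udd = 86.4, S_ddd = 51.2
Terminal payoffs (S − K): max(136, 0) = 136, max(35.8, 0) = 35.8, max(-23.6, 0) = 0, max(-58.8, 0) = 0
Node uu (S = 182.3): V_uu = e^(−0.01)·[0.3819·136.0375 + 0.6181·35.8000] = 73.3445
Node ud (S = 108): V_ud = e^(−0.01)·[0.3819·35.8000 + 0.6181·0.0000] = 13.5363
Node dd (S = 64): V_dd = e^(−0.01)·[0.3819·0.0000 + 0.6181·0.0000] = 0.0000
Node u (S = 135): V_u = e^(−0.01)·[0.3819·73.3445 + 0.6181·13.5363] = 36.0157
Node d (S = 80): V_d = e^(−0.01)·[0.3819·13.5363 + 0.6181·0.0000] = 5.1182
Node 0 (S = 100): V_0 = e^(−0.01)·[0.3819·36.0157 + 0.6181·5.1182] = 16.7499

$16.75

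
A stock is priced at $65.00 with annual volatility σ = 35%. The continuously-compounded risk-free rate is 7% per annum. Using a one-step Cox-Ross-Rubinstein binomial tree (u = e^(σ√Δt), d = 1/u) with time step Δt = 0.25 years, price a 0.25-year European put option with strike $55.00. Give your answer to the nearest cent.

$0.21

CRR parameters: u = e^(σ√Δt) = e^(0.35·√0.25) = 1.1912, d = 1/u = 0.8395
Per-period rate: rΔt = 0.07·0.25 = 0.0175, so R = e^0.0175 = 1.0177
Risk-neutral probability p = (e^0.0175 − 0.8395)/(1.1912 − 0.8395) = 0.1782/0.3518 = 0.5065
Terminal stock prices: S_u = 77.43, S_d = 54.56
Terminal payoffs (K − S): max(-22.43, 0) = 0, max(0.4353, 0) = 0.4353
Node 0 (S = 65): V_0 = e^(−0.0175)·[0.5065·0.0000 + 0.4935·0.4353] = 0.2111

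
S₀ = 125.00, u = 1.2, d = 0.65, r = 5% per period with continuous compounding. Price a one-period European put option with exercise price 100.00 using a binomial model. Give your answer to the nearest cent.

4.82

Risk-neutral probability p = (e^0.05 − 0.65)/(1.2 − 0.65) = 0.4013/0.5500 = 0.7296
Terminal stock prices: S_u = 150, S_d = 81.25
Terminal payoffs (K − S): max(-50, 0) = 0, max(18.75, 0) = 18.75
Node 0 (S = 125): V_0 = e^(−0.05)·[0.7296·0.0000 + 0.2704·18.7500] = 4.8230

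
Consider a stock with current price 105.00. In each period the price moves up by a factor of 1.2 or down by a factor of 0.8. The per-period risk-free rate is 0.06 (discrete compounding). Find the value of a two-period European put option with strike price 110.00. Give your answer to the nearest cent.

Risk-neutral probability p = (1 + 0.06 − 0.8)/(1.2 − 0.8) = 0.2600/0.4000 = 0.6500
Terminal stock prices: S_uu = 151.2, S_ud = 100.8, S_dd = 67.2
Terminal payoffs (K − S): max(-41.2, 0) = 0, max(9.2, 0) = 9.2, max(42.8, 0) = 42.8
Node u (S = 126): V_u = 1/1.06·[0.6500·0.0000 + 0.3500·9.2000] = 3.0377
Node d (S = 84): V_d = 1/1.06·[0.6500·9.2000 + 0.3500·42.8000] = 19.7736
Node 0 (S = 105): V_0 = 1/1.06·[0.6500·3.0377 + 0.3500·19.7736] = 8.3918

8.39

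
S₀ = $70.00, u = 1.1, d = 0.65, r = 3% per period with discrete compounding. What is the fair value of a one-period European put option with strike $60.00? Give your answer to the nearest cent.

$2.19

Risk-neutral probability p = (1 + 0.03 − 0.65)/(1.1 − 0.65) = 0.3800/0.4500 = 0.8444
Terminal stock prices: S_u = 77, S_d = 45.5
Terminal payoffs (K − S): max(-17, 0) = 0, max(14.5, 0) = 14.5
Node 0 (S = 70): V_0 = 1/1.03·[0.8444·0.0000 + 0.1556·14.5000] = 2.1899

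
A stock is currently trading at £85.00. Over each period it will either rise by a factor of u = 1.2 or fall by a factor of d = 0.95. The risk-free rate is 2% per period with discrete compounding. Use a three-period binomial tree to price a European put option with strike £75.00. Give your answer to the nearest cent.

£0.75

Risk-neutral probability p = (1 + 0.02 − 0.95)/(1.2 − 0.95) = 0.0700/0.2500 = 0.2800
Terminal stock prices: S_uuu = 146.9, S_uud = 116.3, S_udd = 92.05, S_ddd = 72.88
Terminal payoffs (K − S): max(-71.88, 0) = 0, max(-41.28, 0) = 0, max(-17.05, 0) = 0, max(2.123, 0) = 2.123
Node uu (S = 122.4): V_uu = 1/1.02·[0.2800·0.0000 + 0.7200·0.0000] = 0.0000
Node ud (S = 96.9): V_ud = 1/1.02·[0.2800·0.0000 + 0.7200·0.0000] = 0.0000
Node dd (S = 76.71): V_dd = 1/1.02·[0.2800·0.0000 + 0.7200·2.1231] = 1.4987
Node u (S = 102): V_u = 1/1.02·[0.2800·0.0000 + 0.7200·0.0000] = 0.0000
Node d (S = 80.75): V_d = 1/1.02·[0.2800·0.0000 + 0.7200·1.4987] = 1.0579
Node 0 (S = 85): V_0 = 1/1.02·[0.2800·0.0000 + 0.7200·1.0579] = 0.7467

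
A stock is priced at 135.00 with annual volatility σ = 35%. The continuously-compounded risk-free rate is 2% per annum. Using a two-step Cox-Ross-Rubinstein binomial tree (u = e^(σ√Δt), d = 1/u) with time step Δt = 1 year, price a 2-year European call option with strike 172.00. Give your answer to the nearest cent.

CRR parameters: u = e^(σ√Δt) = e^(0.35·√1) = 1.4191, d = 1/u = 0.7047
Per-period rate: rΔt = 0.02·1 = 0.02, so R = e^0.02 = 1.0202
Risk-neutral probability p = (e^0.02 − 0.7047)/(1.4191 − 0.7047) = 0.3155/0.7144 = 0.4417
Terminal stock prices: S_uu = 271.9, S_ud = 135, S_dd = 67.04
Terminal payoffs (S − K): max(99.86, 0) = 99.86, max(-37, 0) = 0, max(-105, 0) = 0
Node u (S = 191.6): V_u = e^(−0.02)·[0.4417·99.8566 + 0.5583·0.0000] = 43.2294
Node d (S = 95.13): V_d = e^(−0.02)·[0.4417·0.0000 + 0.5583·0.0000] = 0.0000
Node 0 (S = 135): V_0 = e^(−0.02)·[0.4417·43.2294 + 0.5583·0.0000] = 18.7147

18.71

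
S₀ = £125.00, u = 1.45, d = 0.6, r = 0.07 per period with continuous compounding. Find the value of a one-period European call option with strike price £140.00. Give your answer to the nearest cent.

Risk-neutral probability p = (e^0.07 − 0.6)/(1.45 − 0.6) = 0.4725/0.8500 = 0.5559
Terminal stock prices: S_u = 181.2, S_d = 75
Terminal payoffs (S − K): max(41.25, 0) = 41.25, max(-65, 0) = 0
Node 0 (S = 125): V_0 = e^(−0.07)·[0.5559·41.2500 + 0.4441·0.0000] = 21.3803

£21.38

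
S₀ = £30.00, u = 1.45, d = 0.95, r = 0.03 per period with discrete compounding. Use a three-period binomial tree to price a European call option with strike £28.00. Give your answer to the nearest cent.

Risk-neutral probability p = (1 + 0.03 − 0.95)/(1.45 − 0.95) = 0.0800/0.5000 = 0.1600
Terminal stock prices: S_uuu = 91.46, S_uud = 59.92, S_udd = 39.26, S_ddd = 25.72
Terminal payoffs (S − K): max(63.46, 0) = 63.46, max(31.92, 0) = 31.92, max(11.26, 0) = 11.26, max(-2.279, 0) = 0
Node uu (S = 63.08): V_uu = 1/1.03·[0.1600·63.4587 + 0.8400·31.9213] = 35.8905
Node ud (S = 41.32): V_ud = 1/1.03·[0.1600·31.9213 + 0.8400·11.2587] = 14.1405
Node dd (S = 27.07): V_dd = 1/1.03·[0.1600·11.2587 + 0.8400·0.0000] = 1.7489
Node u (S = 43.5): V_u = 1/1.03·[0.1600·35.8905 + 0.8400·14.1405] = 17.1073
Node d (S = 28.5): V_d = 1/1.03·[0.1600·14.1405 + 0.8400·1.7489] = 3.6229
Node 0 (S = 30): V_0 = 1/1.03·[0.1600·17.1073 + 0.8400·3.6229] = 5.6120

£5.61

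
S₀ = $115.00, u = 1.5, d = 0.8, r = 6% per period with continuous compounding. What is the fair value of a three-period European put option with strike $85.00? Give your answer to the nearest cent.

Risk-neutral probability p = (e^0.06 − 0.8)/(1.5 − 0.8) = 0.2618/0.7000 = 0.3741
Terminal stock prices: S_uuu = 388.1, S_uud = 207, S_udd = 110.4, S_ddd = 58.88
Terminal payoffs (K − S): max(-303.1, 0) = 0, max(-122, 0) = 0, max(-25.4, 0) = 0, max(26.12, 0) = 26.12
Node uu (S = 258.8): V_uu = e^(−0.06)·[0.3741·0.0000 + 0.6259·0.0000] = 0.0000
Node ud (S = 138): V_ud = e^(−0.06)·[0.3741·0.0000 + 0.6259·0.0000] = 0.0000
Node dd (S = 73.6): V_dd = e^(−0.06)·[0.3741·0.0000 + 0.6259·26.1200] = 15.3976
Node u (S = 172.5): V_u = e^(−0.06)·[0.3741·0.0000 + 0.6259·0.0000] = 0.0000
Node d (S = 92): V_d = e^(−0.06)·[0.3741·0.0000 + 0.6259·15.3976] = 9.0768
Node 0 (S = 115): V_0 = e^(−0.06)·[0.3741·0.0000 + 0.6259·9.0768] = 5.3507

$5.35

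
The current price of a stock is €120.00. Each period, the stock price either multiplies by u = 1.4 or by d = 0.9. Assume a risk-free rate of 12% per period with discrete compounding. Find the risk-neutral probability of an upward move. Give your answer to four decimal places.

Risk-neutral probability p = (1 + 0.12 − 0.9)/(1.4 − 0.9) = 0.2200/0.5000 = 0.4400

p = 0.4400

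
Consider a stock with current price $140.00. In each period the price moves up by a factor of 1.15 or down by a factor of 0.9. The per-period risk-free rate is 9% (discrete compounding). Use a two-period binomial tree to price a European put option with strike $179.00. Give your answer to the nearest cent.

$13.65

Risk-neutral probability p = (1 + 0.09 − 0.9)/(1.15 − 0.9) = 0.1900/0.2500 = 0.7600
Terminal stock prices: S_uu = 185.1, S_ud = 144.9, S_dd = 113.4
Terminal payoffs (K − S): max(-6.15, 0) = 0, max(34.1, 0) = 34.1, max(65.6, 0) = 65.6
Node u (S = 161): V_u = 1/1.09·[0.7600·0.0000 + 0.2400·34.1000] = 7.5083
Node d (S = 126): V_d = 1/1.09·[0.7600·34.1000 + 0.2400·65.6000] = 38.2202
Node 0 (S = 140): V_0 = 1/1.09·[0.7600·7.5083 + 0.2400·38.2202] = 13.6506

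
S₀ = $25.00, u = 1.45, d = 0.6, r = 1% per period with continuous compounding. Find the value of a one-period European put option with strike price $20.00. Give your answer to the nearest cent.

Risk-neutral probability p = (e^0.01 − 0.6)/(1.45 − 0.6) = 0.4101/0.8500 = 0.4824
Terminal stock prices: S_u = 36.25, S_d = 15
Terminal payoffs (K − S): max(-16.25, 0) = 0, max(5, 0) = 5
Node 0 (S = 25): V_0 = e^(−0.01)·[0.4824·0.0000 + 0.5176·5.0000] = 2.5622

$2.56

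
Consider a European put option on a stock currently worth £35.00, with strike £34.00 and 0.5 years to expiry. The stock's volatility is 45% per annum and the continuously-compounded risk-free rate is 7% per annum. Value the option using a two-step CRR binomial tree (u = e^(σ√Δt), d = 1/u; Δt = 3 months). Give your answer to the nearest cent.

£3.02

CRR parameters: u = e^(σ√Δt) = e^(0.45·√0.25) = 1.2523, d = 1/u = 0.7985
Per-period rate: rΔt = 0.07·0.25 = 0.0175, so R = e^0.0175 = 1.0177
Risk-neutral probability p = (e^0.0175 − 0.7985)/(1.2523 − 0.7985) = 0.2191/0.4538 = 0.4829
Terminal stock prices: S_uu = 54.89, S_ud = 35, S_dd = 22.32
Terminal payoffs (K − S): max(-20.89, 0) = 0, max(-1, 0) = 0, max(11.68, 0) = 11.68
Node u (S = 43.83): V_u = e^(−0.0175)·[0.4829·0.0000 + 0.5171·0.0000] = 0.0000
Node d (S = 27.95): V_d = e^(−0.0175)·[0.4829·0.0000 + 0.5171·11.6830] = 5.9366
Node 0 (S = 35): V_0 = e^(−0.0175)·[0.4829·0.0000 + 0.5171·5.9366] = 3.0166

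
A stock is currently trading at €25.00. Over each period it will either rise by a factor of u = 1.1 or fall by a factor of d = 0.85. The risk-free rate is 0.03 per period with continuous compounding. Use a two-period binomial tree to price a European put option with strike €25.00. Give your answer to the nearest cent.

Risk-neutral probability p = (e^0.03 − 0.85)/(1.1 − 0.85) = 0.1805/0.2500 = 0.7218
Terminal stock prices: S_uu = 30.25, S_ud = 23.38, S_dd = 18.06
Terminal payoffs (K − S): max(-5.25, 0) = 0, max(1.625, 0) = 1.625, max(6.938, 0) = 6.938
Node u (S = 27.5): V_u = e^(−0.03)·[0.7218·0.0000 + 0.2782·1.6250] = 0.4387
Node d (S = 21.25): V_d = e^(−0.03)·[0.7218·1.6250 + 0.2782·6.9375] = 3.0111
Node 0 (S = 25): V_0 = e^(−0.03)·[0.7218·0.4387 + 0.2782·3.0111] = 1.1202

€1.12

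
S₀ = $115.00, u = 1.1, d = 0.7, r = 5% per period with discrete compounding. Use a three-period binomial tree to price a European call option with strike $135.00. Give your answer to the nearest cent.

Risk-neutral probability p = (1 + 0.05 − 0.7)/(1.1 − 0.7) = 0.3500/0.4000 = 0.8750
Terminal stock prices: S_uuu = 153.1, S_uud = 97.41, S_udd = 61.98, S_ddd = 39.44
Terminal payoffs (S − K): max(18.07, 0) = 18.07, max(-37.59, 0) = 0, max(-73.02, 0) = 0, max(-95.56, 0) = 0
Node uu (S = 139.2): V_uu = 1/1.05·[0.8750·18.0650 + 0.1250·0.0000] = 15.0542
Node ud (S = 88.55): V_ud = 1/1.05·[0.8750·0.0000 + 0.1250·0.0000] = 0.0000
Node dd (S = 56.35): V_dd = 1/1.05·[0.8750·0.0000 + 0.1250·0.0000] = 0.0000
Node u (S = 126.5): V_u = 1/1.05·[0.8750·15.0542 + 0.1250·0.0000] = 12.5451
Node d (S = 80.5): V_d = 1/1.05·[0.8750·0.0000 + 0.1250·0.0000] = 0.0000
Node 0 (S = 115): V_0 = 1/1.05·[0.8750·12.5451 + 0.1250·0.0000] = 10.4543

$10.45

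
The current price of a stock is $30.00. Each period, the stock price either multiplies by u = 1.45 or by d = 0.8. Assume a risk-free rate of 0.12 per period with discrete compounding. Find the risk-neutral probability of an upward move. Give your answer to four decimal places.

Risk-neutral probability p = (1 + 0.12 − 0.8)/(1.45 − 0.8) = 0.3200/0.6500 = 0.4923

p = 0.4923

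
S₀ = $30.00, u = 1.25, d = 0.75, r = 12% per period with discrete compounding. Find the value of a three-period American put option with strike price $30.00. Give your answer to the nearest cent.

Risk-neutral probability p = (1 + 0.12 − 0.75)/(1.25 − 0.75) = 0.3700/0.5000 = 0.7400
Terminal stock prices: S_uuu = 58.59, S_uud = 35.16, S_udd = 21.09, S_ddd = 12.66
Terminal payoffs (K − S): max(-28.59, 0) = 0, max(-5.156, 0) = 0, max(8.906, 0) = 8.906, max(17.34, 0) = 17.34
Node uu (S = 46.88): continuation = 1/1.12·[0.7400·0.0000 + 0.2600·0.0000] = 0.0000; exercise value = 0.0000 ≤ continuation, so V_uu = 0.0000
Node ud (S = 28.12): continuation = 1/1.12·[0.7400·0.0000 + 0.2600·8.9062] = 2.0675; exercise value = 1.8750 ≤ continuation, so V_ud = 2.0675
Node dd (S = 16.88): continuation = 1/1.12·[0.7400·8.9062 + 0.2600·17.3438] = 9.9107; exercise value = 13.1250 > continuation, so V_dd = 13.1250 (exercise)
Node u (S = 37.5): continuation = 1/1.12·[0.7400·0.0000 + 0.2600·2.0675] = 0.4800; exercise value = 0.0000 ≤ continuation, so V_u = 0.4800
Node d (S = 22.5): continuation = 1/1.12·[0.7400·2.0675 + 0.2600·13.1250] = 4.4129; exercise value = 7.5000 > continuation, so V_d = 7.5000 (exercise)
Node 0 (S = 30): continuation = 1/1.12·[0.7400·0.4800 + 0.2600·7.5000] = 2.0582; exercise value = 0.0000 ≤ continuation, so V_0 = 2.0582

$2.06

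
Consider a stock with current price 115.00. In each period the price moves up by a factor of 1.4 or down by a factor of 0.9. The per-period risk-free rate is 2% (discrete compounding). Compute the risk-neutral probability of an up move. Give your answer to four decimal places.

p = 0.2400

Risk-neutral probability p = (1 + 0.02 − 0.9)/(1.4 − 0.9) = 0.1200/0.5000 = 0.2400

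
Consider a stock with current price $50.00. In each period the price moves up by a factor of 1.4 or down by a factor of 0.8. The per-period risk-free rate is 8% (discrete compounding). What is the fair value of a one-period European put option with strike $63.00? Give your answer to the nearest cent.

Risk-neutral probability p = (1 + 0.08 − 0.8)/(1.4 − 0.8) = 0.2800/0.6000 = 0.4667
Terminal stock prices: S_u = 70, S_d = 40
Terminal payoffs (K − S): max(-7, 0) = 0, max(23, 0) = 23
Node 0 (S = 50): V_0 = 1/1.08·[0.4667·0.0000 + 0.5333·23.0000] = 11.3580

$11.36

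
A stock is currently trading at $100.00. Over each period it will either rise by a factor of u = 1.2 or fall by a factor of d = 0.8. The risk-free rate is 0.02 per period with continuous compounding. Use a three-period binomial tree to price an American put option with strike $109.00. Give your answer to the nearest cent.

$16.15

Risk-neutral probability p = (e^0.02 − 0.8)/(1.2 − 0.8) = 0.2202/0.4000 = 0.5505
Terminal stock prices: S_uuu = 172.8, S_uud = 115.2, S_udd = 76.8, S_ddd = 51.2
Terminal payoffs (K − S): max(-63.8, 0) = 0, max(-6.2, 0) = 0, max(32.2, 0) = 32.2, max(57.8, 0) = 57.8
Node uu (S = 144): continuation = e^(−0.02)·[0.5505·0.0000 + 0.4495·0.0000] = 0.0000; exercise value = 0.0000 ≤ continuation, so V_uu = 0.0000
Node ud (S = 96): continuation = e^(−0.02)·[0.5505·0.0000 + 0.4495·32.2000] = 14.1872; exercise value = 13.0000 ≤ continuation, so V_ud = 14.1872
Node dd (S = 64): continuation = e^(−0.02)·[0.5505·32.2000 + 0.4495·57.8000] = 42.8417; exercise value = 45.0000 > continuation, so V_dd = 45.0000 (exercise)
Node u (S = 120): continuation = e^(−0.02)·[0.5505·0.0000 + 0.4495·14.1872] = 6.2508; exercise value = 0.0000 ≤ continuation, so V_u = 6.2508
Node d (S = 80): continuation = e^(−0.02)·[0.5505·14.1872 + 0.4495·45.0000] = 27.4823; exercise value = 29.0000 > continuation, so V_d = 29.0000 (exercise)
Node 0 (S = 100): continuation = e^(−0.02)·[0.5505·6.2508 + 0.4495·29.0000] = 16.1502; exercise value = 9.0000 ≤ continuation, so V_0 = 16.1502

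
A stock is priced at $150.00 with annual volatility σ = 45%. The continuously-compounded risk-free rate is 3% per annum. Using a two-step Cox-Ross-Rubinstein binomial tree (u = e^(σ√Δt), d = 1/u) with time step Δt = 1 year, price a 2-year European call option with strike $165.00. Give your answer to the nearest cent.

$34.22

CRR parameters: u = e^(σ√Δt) = e^(0.45·√1) = 1.5683, d = 1/u = 0.6376
Per-period rate: rΔt = 0.03·1 = 0.03, so R = e^0.03 = 1.0305
Risk-neutral probability p = (e^0.03 − 0.6376)/(1.5683 − 0.6376) = 0.3928/0.9307 = 0.4221
Terminal stock prices: S_uu = 368.9, S_ud = 150, S_dd = 60.99
Terminal payoffs (S − K): max(203.9, 0) = 203.9, max(-15, 0) = 0, max(-104, 0) = 0
Node u (S = 235.2): V_u = e^(−0.03)·[0.4221·203.9405 + 0.5779·0.0000] = 83.5359
Node d (S = 95.64): V_d = e^(−0.03)·[0.4221·0.0000 + 0.5779·0.0000] = 0.0000
Node 0 (S = 150): V_0 = e^(−0.03)·[0.4221·83.5359 + 0.5779·0.0000] = 34.2170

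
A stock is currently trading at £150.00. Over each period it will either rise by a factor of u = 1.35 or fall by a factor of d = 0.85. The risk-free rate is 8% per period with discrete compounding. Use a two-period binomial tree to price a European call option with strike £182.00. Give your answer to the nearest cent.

£16.58

Risk-neutral probability p = (1 + 0.08 − 0.85)/(1.35 − 0.85) = 0.2300/0.5000 = 0.4600
Terminal stock prices: S_uu = 273.4, S_ud = 172.1, S_dd = 108.4
Terminal payoffs (S − K): max(91.38, 0) = 91.38, max(-9.875, 0) = 0, max(-73.63, 0) = 0
Node u (S = 202.5): V_u = 1/1.08·[0.4600·91.3750 + 0.5400·0.0000] = 38.9190
Node d (S = 127.5): V_d = 1/1.08·[0.4600·0.0000 + 0.5400·0.0000] = 0.0000
Node 0 (S = 150): V_0 = 1/1.08·[0.4600·38.9190 + 0.5400·0.0000] = 16.5766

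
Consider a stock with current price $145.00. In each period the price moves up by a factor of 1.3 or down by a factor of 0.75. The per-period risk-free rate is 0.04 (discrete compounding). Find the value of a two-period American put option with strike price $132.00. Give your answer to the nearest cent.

$10.57

Risk-neutral probability p = (1 + 0.04 − 0.75)/(1.3 − 0.75) = 0.2900/0.5500 = 0.5273
Terminal stock prices: S_uu = 245.1, S_ud = 141.4, S_dd = 81.56
Terminal payoffs (K − S): max(-113.1, 0) = 0, max(-9.375, 0) = 0, max(50.44, 0) = 50.44
Node u (S = 188.5): continuation = 1/1.04·[0.5273·0.0000 + 0.4727·0.0000] = 0.0000; exercise value = 0.0000 ≤ continuation, so V_u = 0.0000
Node d (S = 108.8): continuation = 1/1.04·[0.5273·0.0000 + 0.4727·50.4375] = 22.9261; exercise value = 23.2500 > continuation, so V_d = 23.2500 (exercise)
Node 0 (S = 145): continuation = 1/1.04·[0.5273·0.0000 + 0.4727·23.2500] = 10.5682; exercise value = 0.0000 ≤ continuation, so V_0 = 10.5682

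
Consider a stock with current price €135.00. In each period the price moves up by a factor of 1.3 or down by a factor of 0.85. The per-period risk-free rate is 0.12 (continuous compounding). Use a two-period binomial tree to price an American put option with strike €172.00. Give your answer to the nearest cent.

€37.00

Risk-neutral probability p = (e^0.12 − 0.85)/(1.3 − 0.85) = 0.2775/0.4500 = 0.6167
Terminal stock prices: S_uu = 228.2, S_ud = 149.2, S_dd = 97.54
Terminal payoffs (K − S): max(-56.15, 0) = 0, max(22.83, 0) = 22.83, max(74.46, 0) = 74.46
Node u (S = 175.5): continuation = e^(−0.12)·[0.6167·0.0000 + 0.3833·22.8250] = 7.7603; exercise value = 0.0000 ≤ continuation, so V_u = 7.7603
Node d (S = 114.8): continuation = e^(−0.12)·[0.6167·22.8250 + 0.3833·74.4625] = 37.8003; exercise value = 57.2500 > continuation, so V_d = 57.2500 (exercise)
Node 0 (S = 135): continuation = e^(−0.12)·[0.6167·7.7603 + 0.3833·57.2500] = 23.7089; exercise value = 37.0000 > continuation, so V_0 = 37.0000 (exercise)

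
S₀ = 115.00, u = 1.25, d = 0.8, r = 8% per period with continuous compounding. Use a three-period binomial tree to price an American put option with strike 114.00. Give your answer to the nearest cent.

9.02

Risk-neutral probability p = (e^0.08 − 0.8)/(1.25 − 0.8) = 0.2833/0.4500 = 0.6295
Terminal stock prices: S_uuu = 224.6, S_uud = 143.8, S_udd = 92, S_ddd = 58.88
Terminal payoffs (K − S): max(-110.6, 0) = 0, max(-29.75, 0) = 0, max(22, 0) = 22, max(55.12, 0) = 55.12
Node uu (S = 179.7): continuation = e^(−0.08)·[0.6295·0.0000 + 0.3705·0.0000] = 0.0000; exercise value = 0.0000 ≤ continuation, so V_uu = 0.0000
Node ud (S = 115): continuation = e^(−0.08)·[0.6295·0.0000 + 0.3705·22.0000] = 7.5238; exercise value = 0.0000 ≤ continuation, so V_ud = 7.5238
Node dd (S = 73.6): continuation = e^(−0.08)·[0.6295·22.0000 + 0.3705·55.1200] = 31.6353; exercise value = 40.4000 > continuation, so V_dd = 40.4000 (exercise)
Node u (S = 143.8): continuation = e^(−0.08)·[0.6295·0.0000 + 0.3705·7.5238] = 2.5731; exercise value = 0.0000 ≤ continuation, so V_u = 2.5731
Node d (S = 92): continuation = e^(−0.08)·[0.6295·7.5238 + 0.3705·40.4000] = 18.1887; exercise value = 22.0000 > continuation, so V_d = 22.0000 (exercise)
Node 0 (S = 115): continuation = e^(−0.08)·[0.6295·2.5731 + 0.3705·22.0000] = 9.0190; exercise value = 0.0000 ≤ continuation, so V_0 = 9.0190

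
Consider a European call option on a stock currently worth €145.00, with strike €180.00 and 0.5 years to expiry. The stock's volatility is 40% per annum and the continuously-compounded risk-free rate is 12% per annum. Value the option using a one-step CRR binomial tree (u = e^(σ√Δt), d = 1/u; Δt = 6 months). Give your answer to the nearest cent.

€6.28

CRR parameters: u = e^(σ√Δt) = e^(0.4·√0.5) = 1.3269, d = 1/u = 0.7536
Per-period rate: rΔt = 0.12·0.5 = 0.06, so R = e^0.06 = 1.0618
Risk-neutral probability p = (e^0.06 − 0.7536)/(1.3269 − 0.7536) = 0.3082/0.5733 = 0.5376
Terminal stock prices: S_u = 192.4, S_d = 109.3
Terminal payoffs (S − K): max(12.4, 0) = 12.4, max(-70.72, 0) = 0
Node 0 (S = 145): V_0 = e^(−0.06)·[0.5376·12.4000 + 0.4624·0.0000] = 6.2783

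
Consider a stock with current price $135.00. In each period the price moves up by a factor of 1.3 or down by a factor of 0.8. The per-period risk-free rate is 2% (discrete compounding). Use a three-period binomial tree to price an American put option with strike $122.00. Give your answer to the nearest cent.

Risk-neutral probability p = (1 + 0.02 − 0.8)/(1.3 − 0.8) = 0.2200/0.5000 = 0.4400
Terminal stock prices: S_uuu = 296.6, S_uud = 182.5, S_udd = 112.3, S_ddd = 69.12
Terminal payoffs (K − S): max(-174.6, 0) = 0, max(-60.52, 0) = 0, max(9.68, 0) = 9.68, max(52.88, 0) = 52.88
Node uu (S = 228.2): continuation = 1/1.02·[0.4400·0.0000 + 0.5600·0.0000] = 0.0000; exercise value = 0.0000 ≤ continuation, so V_uu = 0.0000
Node ud (S = 140.4): continuation = 1/1.02·[0.4400·0.0000 + 0.5600·9.6800] = 5.3145; exercise value = 0.0000 ≤ continuation, so V_ud = 5.3145
Node dd (S = 86.4): continuation = 1/1.02·[0.4400·9.6800 + 0.5600·52.8800] = 33.2078; exercise value = 35.6000 > continuation, so V_dd = 35.6000 (exercise)
Node u (S = 175.5): continuation = 1/1.02·[0.4400·0.0000 + 0.5600·5.3145] = 2.9178; exercise value = 0.0000 ≤ continuation, so V_u = 2.9178
Node d (S = 108): continuation = 1/1.02·[0.4400·5.3145 + 0.5600·35.6000] = 21.8376; exercise value = 14.0000 ≤ continuation, so V_d = 21.8376
Node 0 (S = 135): continuation = 1/1.02·[0.4400·2.9178 + 0.5600·21.8376] = 13.2479; exercise value = 0.0000 ≤ continuation, so V_0 = 13.2479

$13.25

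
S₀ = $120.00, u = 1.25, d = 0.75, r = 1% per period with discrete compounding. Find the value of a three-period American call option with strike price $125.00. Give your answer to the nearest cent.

$20.83

Risk-neutral probability p = (1 + 0.01 − 0.75)/(1.25 − 0.75) = 0.2600/0.5000 = 0.5200
Terminal stock prices: S_uuu = 234.4, S_uud = 140.6, S_udd = 84.38, S_ddd = 50.62
Terminal payoffs (S − K): max(109.4, 0) = 109.4, max(15.62, 0) = 15.62, max(-40.62, 0) = 0, max(-74.38, 0) = 0
Node uu (S = 187.5): continuation = 1/1.01·[0.5200·109.3750 + 0.4800·15.6250] = 63.7376; exercise value = 62.5000 ≤ continuation, so V_uu = 63.7376
Node ud (S = 112.5): continuation = 1/1.01·[0.5200·15.6250 + 0.4800·0.0000] = 8.0446; exercise value = 0.0000 ≤ continuation, so V_ud = 8.0446
Node dd (S = 67.5): continuation = 1/1.01·[0.5200·0.0000 + 0.4800·0.0000] = 0.0000; exercise value = 0.0000 ≤ continuation, so V_dd = 0.0000
Node u (S = 150): continuation = 1/1.01·[0.5200·63.7376 + 0.4800·8.0446] = 36.6386; exercise value = 25.0000 ≤ continuation, so V_u = 36.6386
Node d (S = 90): continuation = 1/1.01·[0.5200·8.0446 + 0.4800·0.0000] = 4.1418; exercise value = 0.0000 ≤ continuation, so V_d = 4.1418
Node 0 (S = 120): continuation = 1/1.01·[0.5200·36.6386 + 0.4800·4.1418] = 20.8318; exercise value = 0.0000 ≤ continuation, so V_0 = 20.8318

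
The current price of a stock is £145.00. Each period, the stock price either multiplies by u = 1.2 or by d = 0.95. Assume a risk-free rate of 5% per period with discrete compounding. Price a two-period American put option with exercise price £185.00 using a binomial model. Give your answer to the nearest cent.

£40.00

Risk-neutral probability p = (1 + 0.05 − 0.95)/(1.2 − 0.95) = 0.1000/0.2500 = 0.4000
Terminal stock prices: S_uu = 208.8, S_ud = 165.3, S_dd = 130.9
Terminal payoffs (K − S): max(-23.8, 0) = 0, max(19.7, 0) = 19.7, max(54.14, 0) = 54.14
Node u (S = 174): continuation = 1/1.05·[0.4000·0.0000 + 0.6000·19.7000] = 11.2571; exercise value = 11.0000 ≤ continuation, so V_u = 11.2571
Node d (S = 137.8): continuation = 1/1.05·[0.4000·19.7000 + 0.6000·54.1375] = 38.4405; exercise value = 47.2500 > continuation, so V_d = 47.2500 (exercise)
Node 0 (S = 145): continuation = 1/1.05·[0.4000·11.2571 + 0.6000·47.2500] = 31.2884; exercise value = 40.0000 > continuation, so V_0 = 40.0000 (exercise)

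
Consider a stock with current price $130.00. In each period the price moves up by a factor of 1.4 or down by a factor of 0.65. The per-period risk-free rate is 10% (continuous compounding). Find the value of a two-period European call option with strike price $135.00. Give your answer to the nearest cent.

Risk-neutral probability p = (e^0.1 − 0.65)/(1.4 − 0.65) = 0.4552/0.7500 = 0.6069
Terminal stock prices: S_uu = 254.8, S_ud = 118.3, S_dd = 54.93
Terminal payoffs (S − K): max(119.8, 0) = 119.8, max(-16.7, 0) = 0, max(-80.07, 0) = 0
Node u (S = 182): V_u = e^(−0.1)·[0.6069·119.8000 + 0.3931·0.0000] = 65.7871
Node d (S = 84.5): V_d = e^(−0.1)·[0.6069·0.0000 + 0.3931·0.0000] = 0.0000
Node 0 (S = 130): V_0 = e^(−0.1)·[0.6069·65.7871 + 0.3931·0.0000] = 36.1264

$36.13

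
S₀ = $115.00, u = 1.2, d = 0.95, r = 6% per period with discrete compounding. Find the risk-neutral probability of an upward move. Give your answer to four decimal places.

Risk-neutral probability p = (1 + 0.06 − 0.95)/(1.2 − 0.95) = 0.1100/0.2500 = 0.4400

p = 0.4400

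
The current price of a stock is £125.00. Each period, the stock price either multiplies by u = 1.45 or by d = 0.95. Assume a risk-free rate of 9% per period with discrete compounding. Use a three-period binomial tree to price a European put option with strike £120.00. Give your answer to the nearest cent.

Risk-neutral probability p = (1 + 0.09 − 0.95)/(1.45 − 0.95) = 0.1400/0.5000 = 0.2800
Terminal stock prices: S_uuu = 381.1, S_uud = 249.7, S_udd = 163.6, S_ddd = 107.2
Terminal payoffs (K − S): max(-261.1, 0) = 0, max(-129.7, 0) = 0, max(-43.58, 0) = 0, max(12.83, 0) = 12.83
Node uu (S = 262.8): V_uu = 1/1.09·[0.2800·0.0000 + 0.7200·0.0000] = 0.0000
Node ud (S = 172.2): V_ud = 1/1.09·[0.2800·0.0000 + 0.7200·0.0000] = 0.0000
Node dd (S = 112.8): V_dd = 1/1.09·[0.2800·0.0000 + 0.7200·12.8281] = 8.4736
Node u (S = 181.2): V_u = 1/1.09·[0.2800·0.0000 + 0.7200·0.0000] = 0.0000
Node d (S = 118.8): V_d = 1/1.09·[0.2800·0.0000 + 0.7200·8.4736] = 5.5973
Node 0 (S = 125): V_0 = 1/1.09·[0.2800·0.0000 + 0.7200·5.5973] = 3.6973

£3.70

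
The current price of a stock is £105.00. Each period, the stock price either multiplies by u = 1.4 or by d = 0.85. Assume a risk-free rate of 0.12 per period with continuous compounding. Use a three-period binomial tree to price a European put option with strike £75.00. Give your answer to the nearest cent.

Risk-neutral probability p = (e^0.12 − 0.85)/(1.4 − 0.85) = 0.2775/0.5500 = 0.5045
Terminal stock prices: S_uuu = 288.1, S_uud = 174.9, S_udd = 106.2, S_ddd = 64.48
Terminal payoffs (K − S): max(-213.1, 0) = 0, max(-99.93, 0) = 0, max(-31.21, 0) = 0, max(10.52, 0) = 10.52
Node uu (S = 205.8): V_uu = e^(−0.12)·[0.5045·0.0000 + 0.4955·0.0000] = 0.0000
Node ud (S = 125): V_ud = e^(−0.12)·[0.5045·0.0000 + 0.4955·0.0000] = 0.0000
Node dd (S = 75.86): V_dd = e^(−0.12)·[0.5045·0.0000 + 0.4955·10.5169] = 4.6215
Node u (S = 147): V_u = e^(−0.12)·[0.5045·0.0000 + 0.4955·0.0000] = 0.0000
Node d (S = 89.25): V_d = e^(−0.12)·[0.5045·0.0000 + 0.4955·4.6215] = 2.0308
Node 0 (S = 105): V_0 = e^(−0.12)·[0.5045·0.0000 + 0.4955·2.0308] = 0.8924

£0.89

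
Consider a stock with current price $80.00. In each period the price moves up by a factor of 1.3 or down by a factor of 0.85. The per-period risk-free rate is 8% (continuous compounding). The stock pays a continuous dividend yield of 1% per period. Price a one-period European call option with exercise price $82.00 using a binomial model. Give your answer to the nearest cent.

$10.04

Per-period risk-free factor R = e^0.08 = 1.0833; dividend-adjusted growth = e^(0.08−0.01) = 1.0725.
Risk-neutral probability p = (1.0725 − 0.85)/(1.3 − 0.85) = 0.2225/0.4500 = 0.4945
Terminal stock prices: S_u = 104, S_d = 68
Terminal payoffs (S − K): max(22, 0) = 22, max(-14, 0) = 0
Node 0 (S = 80): V_0 = e^(−0.08)·[0.4945·22.0000 + 0.5055·0.0000] = 10.0418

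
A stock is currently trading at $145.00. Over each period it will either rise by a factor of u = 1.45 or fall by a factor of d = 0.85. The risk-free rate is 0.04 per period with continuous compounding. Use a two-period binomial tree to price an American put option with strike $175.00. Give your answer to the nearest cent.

$33.91

Risk-neutral probability p = (e^0.04 − 0.85)/(1.45 − 0.85) = 0.1908/0.6000 = 0.3180
Terminal stock prices: S_uu = 304.9, S_ud = 178.7, S_dd = 104.8
Terminal payoffs (K − S): max(-129.9, 0) = 0, max(-3.713, 0) = 0, max(70.24, 0) = 70.24
Node u (S = 210.2): continuation = e^(−0.04)·[0.3180·0.0000 + 0.6820·0.0000] = 0.0000; exercise value = 0.0000 ≤ continuation, so V_u = 0.0000
Node d (S = 123.2): continuation = e^(−0.04)·[0.3180·0.0000 + 0.6820·70.2375] = 46.0225; exercise value = 51.7500 > continuation, so V_d = 51.7500 (exercise)
Node 0 (S = 145): continuation = e^(−0.04)·[0.3180·0.0000 + 0.6820·51.7500] = 33.9087; exercise value = 30.0000 ≤ continuation, so V_0 = 33.9087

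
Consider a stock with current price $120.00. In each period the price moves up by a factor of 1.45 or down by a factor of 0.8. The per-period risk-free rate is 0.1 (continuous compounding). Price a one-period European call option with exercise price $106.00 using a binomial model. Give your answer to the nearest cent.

$28.89

Risk-neutral probability p = (e^0.1 − 0.8)/(1.45 − 0.8) = 0.3052/0.6500 = 0.4695
Terminal stock prices: S_u = 174, S_d = 96
Terminal payoffs (S − K): max(68, 0) = 68, max(-10, 0) = 0
Node 0 (S = 120): V_0 = e^(−0.1)·[0.4695·68.0000 + 0.5305·0.0000] = 28.8875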